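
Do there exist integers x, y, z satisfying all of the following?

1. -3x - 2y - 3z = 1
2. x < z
Yes

Take x = 0, y = -2, z = 1. Substituting into each constraint:
  (1) -3(0) - 2(-2) - 3(1) = 1 ✓
  (2) 0 < 1 ✓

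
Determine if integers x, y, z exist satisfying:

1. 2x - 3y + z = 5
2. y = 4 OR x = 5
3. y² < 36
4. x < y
Yes

Take x = 3, y = 4, z = 11. Substituting into each constraint:
  (1) 2(3) - 3(4) + 11 = 5 ✓
  (2) y = 4, target 4 ✓ (first branch holds)
  (3) y² = (4)² = 16, and 16 < 36 ✓
  (4) 3 < 4 ✓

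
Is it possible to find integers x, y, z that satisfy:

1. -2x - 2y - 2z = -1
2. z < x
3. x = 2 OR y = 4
No

Even the single constraint (-2x - 2y - 2z = -1) is infeasible over the integers.

  - -2x - 2y - 2z = -1: every term on the left is divisible by 2, so the LHS ≡ 0 (mod 2), but the RHS -1 is not — no integer solution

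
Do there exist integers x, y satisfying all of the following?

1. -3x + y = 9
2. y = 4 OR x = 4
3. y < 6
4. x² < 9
No

A contradictory subset is {-3x + y = 9, y = 4 OR x = 4, y < 6}. No integer assignment can satisfy these jointly:

  - -3x + y = 9: is a linear equation tying the variables together
  - y = 4 OR x = 4: forces a choice: either y = 4 or x = 4
  - y < 6: bounds one variable relative to a constant

Split on the disjunction (y = 4 OR x = 4):
  • If y = 4: with y = 4, every remaining term of the linear equation is divisible by 3, so the left side is ≡ 0 (mod 3); but the right side 5 ≡ 2 (mod 3). No integers can satisfy it.
  • If x = 4: the equation forces y = 21, which contradicts the bound y ≤ 5.
Both branches are infeasible, so the system has no integer solution.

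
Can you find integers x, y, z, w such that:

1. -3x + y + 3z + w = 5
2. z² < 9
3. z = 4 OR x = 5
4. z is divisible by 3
Yes

Take x = 5, y = 20, z = 0, w = 0. Substituting into each constraint:
  (1) -3(5) + 20 + 3(0) + 0 = 5 ✓
  (2) z² = (0)² = 0, and 0 < 9 ✓
  (3) x = 5, target 5 ✓ (second branch holds)
  (4) 0 = 3 × 0, remainder 0 ✓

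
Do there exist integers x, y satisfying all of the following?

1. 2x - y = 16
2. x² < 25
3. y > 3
No

The full constraint system is jointly infeasible over the integers. Each constraint and what it forces:

  - 2x - y = 16: is a linear equation tying the variables together
  - x² < 25: restricts x to |x| ≤ 4
  - y > 3: bounds one variable relative to a constant

Range argument: with x ∈ [-4, 4], y ∈ [4, ∞], the left side of the equation is at most 4, but the right side is 16 > 4. No integer solution exists.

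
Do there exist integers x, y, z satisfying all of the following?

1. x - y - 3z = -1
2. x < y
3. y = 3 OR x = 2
Yes

Take x = 2, y = 3, z = 0. Substituting into each constraint:
  (1) 2 + (-3) - 3(0) = -1 ✓
  (2) 2 < 3 ✓
  (3) y = 3, target 3 ✓ (first branch holds)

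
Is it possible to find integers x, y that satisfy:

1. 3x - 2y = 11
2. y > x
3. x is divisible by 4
No

A contradictory subset is {3x - 2y = 11, x is divisible by 4}. No integer assignment can satisfy these jointly:

  - 3x - 2y = 11: is a linear equation tying the variables together
  - x is divisible by 4: restricts x to multiples of 4

Modular obstruction: writing x = 4x', every remaining term of the linear equation is divisible by 2, so the left side is ≡ 0 (mod 2); but the right side 11 ≡ 1 (mod 2). No integers can satisfy it.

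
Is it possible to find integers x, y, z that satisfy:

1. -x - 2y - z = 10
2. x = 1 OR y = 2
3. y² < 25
Yes

Take x = 0, y = 2, z = -14. Substituting into each constraint:
  (1) 0 - 2(2) + 14 = 10 ✓
  (2) y = 2, target 2 ✓ (second branch holds)
  (3) y² = (2)² = 4, and 4 < 25 ✓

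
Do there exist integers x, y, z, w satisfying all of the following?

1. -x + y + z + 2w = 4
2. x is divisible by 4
Yes

Take x = 0, y = 0, z = 4, w = 0. Substituting into each constraint:
  (1) 0 + 0 + 4 + 2(0) = 4 ✓
  (2) 0 = 4 × 0, remainder 0 ✓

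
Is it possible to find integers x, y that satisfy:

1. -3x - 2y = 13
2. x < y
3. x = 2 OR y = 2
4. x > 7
No

A contradictory subset is {-3x - 2y = 13, x < y, x > 7}. No integer assignment can satisfy these jointly:

  - -3x - 2y = 13: is a linear equation tying the variables together
  - x < y: bounds one variable relative to another variable
  - x > 7: bounds one variable relative to a constant

Propagating the comparison: y > x and x ≥ 8 give y ≥ 9. Range argument: with x ∈ [8, ∞], y ∈ [9, ∞], the left side of the equation is at most -42, but the right side is 13 > -42. No integer solution exists.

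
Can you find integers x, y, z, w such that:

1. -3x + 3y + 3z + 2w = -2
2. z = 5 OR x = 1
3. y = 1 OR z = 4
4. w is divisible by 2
Yes

Take x = 1, y = -5, z = 4, w = 2. Substituting into each constraint:
  (1) -3(1) + 3(-5) + 3(4) + 2(2) = -2 ✓
  (2) x = 1, target 1 ✓ (second branch holds)
  (3) z = 4, target 4 ✓ (second branch holds)
  (4) 2 = 2 × 1, remainder 0 ✓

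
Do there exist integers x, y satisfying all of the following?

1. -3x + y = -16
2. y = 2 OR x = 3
Yes

Take x = 3, y = -7. Substituting into each constraint:
  (1) -3(3) + (-7) = -16 ✓
  (2) x = 3, target 3 ✓ (second branch holds)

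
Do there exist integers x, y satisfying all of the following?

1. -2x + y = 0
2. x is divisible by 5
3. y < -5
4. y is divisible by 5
Yes

Take x = -5, y = -10. Substituting into each constraint:
  (1) -2(-5) + (-10) = 0 ✓
  (2) -5 = 5 × -1, remainder 0 ✓
  (3) -10 < -5 ✓
  (4) -10 = 5 × -2, remainder 0 ✓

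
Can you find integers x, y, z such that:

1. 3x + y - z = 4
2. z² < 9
Yes

Take x = 1, y = 1, z = 0. Substituting into each constraint:
  (1) 3(1) + 1 + 0 = 4 ✓
  (2) z² = (0)² = 0, and 0 < 9 ✓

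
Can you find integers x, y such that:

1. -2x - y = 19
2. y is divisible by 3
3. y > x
Yes

Take x = -11, y = 3. Substituting into each constraint:
  (1) -2(-11) + (-3) = 19 ✓
  (2) 3 = 3 × 1, remainder 0 ✓
  (3) 3 > -11 ✓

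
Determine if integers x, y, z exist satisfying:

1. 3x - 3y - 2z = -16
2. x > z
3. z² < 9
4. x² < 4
Yes

Take x = 0, y = 6, z = -1. Substituting into each constraint:
  (1) 3(0) - 3(6) - 2(-1) = -16 ✓
  (2) 0 > -1 ✓
  (3) z² = (-1)² = 1, and 1 < 9 ✓
  (4) x² = (0)² = 0, and 0 < 4 ✓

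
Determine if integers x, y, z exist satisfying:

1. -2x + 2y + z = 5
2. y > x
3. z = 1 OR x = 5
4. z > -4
Yes

Take x = 0, y = 2, z = 1. Substituting into each constraint:
  (1) -2(0) + 2(2) + 1 = 5 ✓
  (2) 2 > 0 ✓
  (3) z = 1, target 1 ✓ (first branch holds)
  (4) 1 > -4 ✓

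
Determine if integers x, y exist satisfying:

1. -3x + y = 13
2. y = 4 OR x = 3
Yes

Take x = -3, y = 4. Substituting into each constraint:
  (1) -3(-3) + 4 = 13 ✓
  (2) y = 4, target 4 ✓ (first branch holds)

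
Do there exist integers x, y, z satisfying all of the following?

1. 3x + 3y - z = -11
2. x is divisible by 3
Yes

Take x = 0, y = -3, z = 2. Substituting into each constraint:
  (1) 3(0) + 3(-3) + (-2) = -11 ✓
  (2) 0 = 3 × 0, remainder 0 ✓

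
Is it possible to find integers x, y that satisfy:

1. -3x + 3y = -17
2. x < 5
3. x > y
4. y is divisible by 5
No

Even the single constraint (-3x + 3y = -17) is infeasible over the integers.

  - -3x + 3y = -17: every term on the left is divisible by 3, so the LHS ≡ 0 (mod 3), but the RHS -17 is not — no integer solution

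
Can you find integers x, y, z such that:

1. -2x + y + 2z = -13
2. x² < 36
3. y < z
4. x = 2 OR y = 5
Yes

Take x = 2, y = -5, z = -2. Substituting into each constraint:
  (1) -2(2) + (-5) + 2(-2) = -13 ✓
  (2) x² = (2)² = 4, and 4 < 36 ✓
  (3) -5 < -2 ✓
  (4) x = 2, target 2 ✓ (first branch holds)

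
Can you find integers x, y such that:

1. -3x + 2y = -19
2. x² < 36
Yes

Take x = -1, y = -11. Substituting into each constraint:
  (1) -3(-1) + 2(-11) = -19 ✓
  (2) x² = (-1)² = 1, and 1 < 36 ✓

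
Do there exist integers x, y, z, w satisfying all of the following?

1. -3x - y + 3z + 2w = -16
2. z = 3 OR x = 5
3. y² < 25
Yes

Take x = 9, y = -2, z = 3, w = 0. Substituting into each constraint:
  (1) -3(9) + 2 + 3(3) + 2(0) = -16 ✓
  (2) z = 3, target 3 ✓ (first branch holds)
  (3) y² = (-2)² = 4, and 4 < 25 ✓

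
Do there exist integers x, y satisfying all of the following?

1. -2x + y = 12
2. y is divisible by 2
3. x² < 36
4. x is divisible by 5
Yes

Take x = 0, y = 12. Substituting into each constraint:
  (1) -2(0) + 12 = 12 ✓
  (2) 12 = 2 × 6, remainder 0 ✓
  (3) x² = (0)² = 0, and 0 < 36 ✓
  (4) 0 = 5 × 0, remainder 0 ✓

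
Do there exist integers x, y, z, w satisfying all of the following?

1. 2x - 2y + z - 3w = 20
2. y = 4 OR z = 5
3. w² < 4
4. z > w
Yes

Take x = 13, y = 4, z = 2, w = 0. Substituting into each constraint:
  (1) 2(13) - 2(4) + 2 - 3(0) = 20 ✓
  (2) y = 4, target 4 ✓ (first branch holds)
  (3) w² = (0)² = 0, and 0 < 4 ✓
  (4) 2 > 0 ✓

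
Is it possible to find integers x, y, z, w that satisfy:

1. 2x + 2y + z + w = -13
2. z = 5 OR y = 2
Yes

Take x = -12, y = 2, z = 7, w = 0. Substituting into each constraint:
  (1) 2(-12) + 2(2) + 7 + 0 = -13 ✓
  (2) y = 2, target 2 ✓ (second branch holds)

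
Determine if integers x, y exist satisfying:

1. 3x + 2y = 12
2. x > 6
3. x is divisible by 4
Yes

Take x = 8, y = -6. Substituting into each constraint:
  (1) 3(8) + 2(-6) = 12 ✓
  (2) 8 > 6 ✓
  (3) 8 = 4 × 2, remainder 0 ✓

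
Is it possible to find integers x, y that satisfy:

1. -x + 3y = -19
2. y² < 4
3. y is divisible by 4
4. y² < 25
Yes

Take x = 19, y = 0. Substituting into each constraint:
  (1) (-19) + 3(0) = -19 ✓
  (2) y² = (0)² = 0, and 0 < 4 ✓
  (3) 0 = 4 × 0, remainder 0 ✓
  (4) y² = (0)² = 0, and 0 < 25 ✓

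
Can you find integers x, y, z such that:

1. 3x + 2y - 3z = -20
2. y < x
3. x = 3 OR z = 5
Yes

Take x = 3, y = 2, z = 11. Substituting into each constraint:
  (1) 3(3) + 2(2) - 3(11) = -20 ✓
  (2) 2 < 3 ✓
  (3) x = 3, target 3 ✓ (first branch holds)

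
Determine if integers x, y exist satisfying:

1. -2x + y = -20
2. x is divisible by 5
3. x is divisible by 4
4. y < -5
Yes

Take x = 0, y = -20. Substituting into each constraint:
  (1) -2(0) + (-20) = -20 ✓
  (2) 0 = 5 × 0, remainder 0 ✓
  (3) 0 = 4 × 0, remainder 0 ✓
  (4) -20 < -5 ✓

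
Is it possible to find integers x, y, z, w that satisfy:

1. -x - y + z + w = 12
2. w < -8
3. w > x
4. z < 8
Yes

Take x = -10, y = -11, z = 0, w = -9. Substituting into each constraint:
  (1) 10 + 11 + 0 + (-9) = 12 ✓
  (2) -9 < -8 ✓
  (3) -9 > -10 ✓
  (4) 0 < 8 ✓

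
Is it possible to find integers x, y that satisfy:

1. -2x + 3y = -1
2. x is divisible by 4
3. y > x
Yes

Take x = -4, y = -3. Substituting into each constraint:
  (1) -2(-4) + 3(-3) = -1 ✓
  (2) -4 = 4 × -1, remainder 0 ✓
  (3) -3 > -4 ✓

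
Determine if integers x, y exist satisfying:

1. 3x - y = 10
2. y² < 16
Yes

Take x = 3, y = -1. Substituting into each constraint:
  (1) 3(3) + 1 = 10 ✓
  (2) y² = (-1)² = 1, and 1 < 16 ✓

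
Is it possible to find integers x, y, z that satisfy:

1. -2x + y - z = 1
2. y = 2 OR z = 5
Yes

Take x = -3, y = 0, z = 5. Substituting into each constraint:
  (1) -2(-3) + 0 + (-5) = 1 ✓
  (2) z = 5, target 5 ✓ (second branch holds)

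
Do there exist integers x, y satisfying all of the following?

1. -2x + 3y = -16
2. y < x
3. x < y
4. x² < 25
No

A contradictory subset is {y < x, x < y}. No integer assignment can satisfy these jointly:

  - y < x: bounds one variable relative to another variable
  - x < y: bounds one variable relative to another variable

Direct contradiction: x > y and y > x cannot both hold.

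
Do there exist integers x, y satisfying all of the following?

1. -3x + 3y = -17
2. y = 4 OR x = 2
No

Even the single constraint (-3x + 3y = -17) is infeasible over the integers.

  - -3x + 3y = -17: every term on the left is divisible by 3, so the LHS ≡ 0 (mod 3), but the RHS -17 is not — no integer solution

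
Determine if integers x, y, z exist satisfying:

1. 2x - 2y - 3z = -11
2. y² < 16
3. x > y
Yes

Take x = 0, y = -2, z = 5. Substituting into each constraint:
  (1) 2(0) - 2(-2) - 3(5) = -11 ✓
  (2) y² = (-2)² = 4, and 4 < 16 ✓
  (3) 0 > -2 ✓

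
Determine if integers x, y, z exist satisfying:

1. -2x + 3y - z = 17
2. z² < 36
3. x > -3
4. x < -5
No

A contradictory subset is {x > -3, x < -5}. No integer assignment can satisfy these jointly:

  - x > -3: bounds one variable relative to a constant
  - x < -5: bounds one variable relative to a constant

Direct contradiction: the bounds on x require x ≥ -2 and x ≤ -6 simultaneously, which is empty.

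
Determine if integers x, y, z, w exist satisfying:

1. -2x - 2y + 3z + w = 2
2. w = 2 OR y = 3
Yes

Take x = 2, y = 3, z = 4, w = 0. Substituting into each constraint:
  (1) -2(2) - 2(3) + 3(4) + 0 = 2 ✓
  (2) y = 3, target 3 ✓ (second branch holds)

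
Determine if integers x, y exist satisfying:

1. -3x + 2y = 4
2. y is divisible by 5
Yes

Take x = 2, y = 5. Substituting into each constraint:
  (1) -3(2) + 2(5) = 4 ✓
  (2) 5 = 5 × 1, remainder 0 ✓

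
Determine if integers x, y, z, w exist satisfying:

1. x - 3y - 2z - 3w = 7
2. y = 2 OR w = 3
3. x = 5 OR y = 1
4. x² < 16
Yes

Take x = 1, y = 1, z = -9, w = 3. Substituting into each constraint:
  (1) 1 - 3(1) - 2(-9) - 3(3) = 7 ✓
  (2) w = 3, target 3 ✓ (second branch holds)
  (3) y = 1, target 1 ✓ (second branch holds)
  (4) x² = (1)² = 1, and 1 < 16 ✓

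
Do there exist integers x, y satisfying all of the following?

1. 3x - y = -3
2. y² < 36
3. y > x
Yes

Take x = -1, y = 0. Substituting into each constraint:
  (1) 3(-1) + 0 = -3 ✓
  (2) y² = (0)² = 0, and 0 < 36 ✓
  (3) 0 > -1 ✓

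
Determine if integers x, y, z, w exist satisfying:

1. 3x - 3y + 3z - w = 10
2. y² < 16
Yes

Take x = 0, y = 0, z = 4, w = 2. Substituting into each constraint:
  (1) 3(0) - 3(0) + 3(4) + (-2) = 10 ✓
  (2) y² = (0)² = 0, and 0 < 16 ✓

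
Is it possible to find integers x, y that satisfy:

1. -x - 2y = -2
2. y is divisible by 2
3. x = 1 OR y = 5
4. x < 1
No

A contradictory subset is {y is divisible by 2, x = 1 OR y = 5, x < 1}. No integer assignment can satisfy these jointly:

  - y is divisible by 2: restricts y to multiples of 2
  - x = 1 OR y = 5: forces a choice: either x = 1 or y = 5
  - x < 1: bounds one variable relative to a constant

Split on the disjunction (x = 1 OR y = 5):
  • If x = 1: this contradicts the bound x ≤ 0.
  • If y = 5: this contradicts the divisibility constraint — 5 is not a multiple of 2.
Both branches are infeasible, so the system has no integer solution.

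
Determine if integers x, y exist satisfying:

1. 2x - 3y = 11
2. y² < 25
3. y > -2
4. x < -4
No

A contradictory subset is {2x - 3y = 11, y > -2, x < -4}. No integer assignment can satisfy these jointly:

  - 2x - 3y = 11: is a linear equation tying the variables together
  - y > -2: bounds one variable relative to a constant
  - x < -4: bounds one variable relative to a constant

Range argument: with x ∈ [−∞, -5], y ∈ [-1, ∞], the left side of the equation is at most -7, but the right side is 11 > -7. No integer solution exists.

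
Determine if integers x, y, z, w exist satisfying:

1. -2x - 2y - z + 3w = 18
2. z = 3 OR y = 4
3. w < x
Yes

Take x = 34, y = 5, z = 3, w = 33. Substituting into each constraint:
  (1) -2(34) - 2(5) + (-3) + 3(33) = 18 ✓
  (2) z = 3, target 3 ✓ (first branch holds)
  (3) 33 < 34 ✓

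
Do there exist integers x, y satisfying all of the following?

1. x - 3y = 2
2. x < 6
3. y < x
Yes

Take x = 2, y = 0. Substituting into each constraint:
  (1) 2 - 3(0) = 2 ✓
  (2) 2 < 6 ✓
  (3) 0 < 2 ✓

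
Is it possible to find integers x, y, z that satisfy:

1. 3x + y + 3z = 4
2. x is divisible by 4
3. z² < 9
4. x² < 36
Yes

Take x = 0, y = 4, z = 0. Substituting into each constraint:
  (1) 3(0) + 4 + 3(0) = 4 ✓
  (2) 0 = 4 × 0, remainder 0 ✓
  (3) z² = (0)² = 0, and 0 < 9 ✓
  (4) x² = (0)² = 0, and 0 < 36 ✓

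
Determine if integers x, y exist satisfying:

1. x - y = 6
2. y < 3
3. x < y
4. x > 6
No

A contradictory subset is {x - y = 6, x < y}. No integer assignment can satisfy these jointly:

  - x - y = 6: is a linear equation tying the variables together
  - x < y: bounds one variable relative to another variable

From the equation, x − y = 6, i.e. y − x = -6; but y > x requires y − x ≥ 1. Contradiction.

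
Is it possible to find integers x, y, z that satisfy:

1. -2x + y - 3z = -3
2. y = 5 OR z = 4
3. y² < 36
Yes

Take x = -4, y = 1, z = 4. Substituting into each constraint:
  (1) -2(-4) + 1 - 3(4) = -3 ✓
  (2) z = 4, target 4 ✓ (second branch holds)
  (3) y² = (1)² = 1, and 1 < 36 ✓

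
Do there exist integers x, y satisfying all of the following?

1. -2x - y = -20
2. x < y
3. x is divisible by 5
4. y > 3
Yes

Take x = 0, y = 20. Substituting into each constraint:
  (1) -2(0) + (-20) = -20 ✓
  (2) 0 < 20 ✓
  (3) 0 = 5 × 0, remainder 0 ✓
  (4) 20 > 3 ✓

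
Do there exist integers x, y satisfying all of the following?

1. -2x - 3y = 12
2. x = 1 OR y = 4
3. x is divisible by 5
No

The full constraint system is jointly infeasible over the integers. Each constraint and what it forces:

  - -2x - 3y = 12: is a linear equation tying the variables together
  - x = 1 OR y = 4: forces a choice: either x = 1 or y = 4
  - x is divisible by 5: restricts x to multiples of 5

Split on the disjunction (x = 1 OR y = 4):
  • If x = 1: this contradicts the divisibility constraint — 1 is not a multiple of 5.
  • If y = 4: with y = 4, writing x = 5x', every remaining term of the linear equation is divisible by 10, so the left side is ≡ 0 (mod 10); but the right side 24 ≡ 4 (mod 10). No integers can satisfy it.
Both branches are infeasible, so the system has no integer solution.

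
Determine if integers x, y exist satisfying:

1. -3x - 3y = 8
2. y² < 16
No

Even the single constraint (-3x - 3y = 8) is infeasible over the integers.

  - -3x - 3y = 8: every term on the left is divisible by 3, so the LHS ≡ 0 (mod 3), but the RHS 8 is not — no integer solution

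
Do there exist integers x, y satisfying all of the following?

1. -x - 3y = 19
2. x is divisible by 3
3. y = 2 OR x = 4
No

A contradictory subset is {-x - 3y = 19, x is divisible by 3}. No integer assignment can satisfy these jointly:

  - -x - 3y = 19: is a linear equation tying the variables together
  - x is divisible by 3: restricts x to multiples of 3

Modular obstruction: writing x = 3x', every remaining term of the linear equation is divisible by 3, so the left side is ≡ 0 (mod 3); but the right side 19 ≡ 1 (mod 3). No integers can satisfy it.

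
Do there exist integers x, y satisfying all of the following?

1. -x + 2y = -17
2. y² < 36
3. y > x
No

The full constraint system is jointly infeasible over the integers. Each constraint and what it forces:

  - -x + 2y = -17: is a linear equation tying the variables together
  - y² < 36: restricts y to |y| ≤ 5
  - y > x: bounds one variable relative to another variable

Propagating the comparison: x < y and y ≤ 5 give x ≤ 4. Range argument: with x ∈ [−∞, 4], y ∈ [-5, 5], the left side of the equation is at least -14, but the right side is -17 < -14. No integer solution exists.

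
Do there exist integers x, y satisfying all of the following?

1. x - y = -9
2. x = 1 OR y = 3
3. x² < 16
Yes

Take x = 1, y = 10. Substituting into each constraint:
  (1) 1 + (-10) = -9 ✓
  (2) x = 1, target 1 ✓ (first branch holds)
  (3) x² = (1)² = 1, and 1 < 16 ✓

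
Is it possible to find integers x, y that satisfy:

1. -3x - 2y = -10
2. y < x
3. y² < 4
Yes

Take x = 4, y = -1. Substituting into each constraint:
  (1) -3(4) - 2(-1) = -10 ✓
  (2) -1 < 4 ✓
  (3) y² = (-1)² = 1, and 1 < 4 ✓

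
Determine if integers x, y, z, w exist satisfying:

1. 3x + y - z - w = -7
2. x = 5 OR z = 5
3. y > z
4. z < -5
Yes

Take x = 5, y = 0, z = -6, w = 28. Substituting into each constraint:
  (1) 3(5) + 0 + 6 + (-28) = -7 ✓
  (2) x = 5, target 5 ✓ (first branch holds)
  (3) 0 > -6 ✓
  (4) -6 < -5 ✓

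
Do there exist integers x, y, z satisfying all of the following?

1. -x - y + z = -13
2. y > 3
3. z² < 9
Yes

Take x = 0, y = 13, z = 0. Substituting into each constraint:
  (1) 0 + (-13) + 0 = -13 ✓
  (2) 13 > 3 ✓
  (3) z² = (0)² = 0, and 0 < 9 ✓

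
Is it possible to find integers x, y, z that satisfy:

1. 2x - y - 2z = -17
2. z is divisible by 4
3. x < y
Yes

Take x = -16, y = -15, z = 0. Substituting into each constraint:
  (1) 2(-16) + 15 - 2(0) = -17 ✓
  (2) 0 = 4 × 0, remainder 0 ✓
  (3) -16 < -15 ✓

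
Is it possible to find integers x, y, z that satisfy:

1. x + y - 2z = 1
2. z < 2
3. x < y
Yes

Take x = 0, y = 1, z = 0. Substituting into each constraint:
  (1) 0 + 1 - 2(0) = 1 ✓
  (2) 0 < 2 ✓
  (3) 0 < 1 ✓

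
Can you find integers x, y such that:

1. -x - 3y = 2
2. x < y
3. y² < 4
Yes

Take x = -2, y = 0. Substituting into each constraint:
  (1) 2 - 3(0) = 2 ✓
  (2) -2 < 0 ✓
  (3) y² = (0)² = 0, and 0 < 4 ✓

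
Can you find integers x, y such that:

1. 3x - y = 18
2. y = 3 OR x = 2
Yes

Take x = 2, y = -12. Substituting into each constraint:
  (1) 3(2) + 12 = 18 ✓
  (2) x = 2, target 2 ✓ (second branch holds)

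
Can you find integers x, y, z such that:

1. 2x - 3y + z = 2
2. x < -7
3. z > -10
Yes

Take x = -8, y = 0, z = 18. Substituting into each constraint:
  (1) 2(-8) - 3(0) + 18 = 2 ✓
  (2) -8 < -7 ✓
  (3) 18 > -10 ✓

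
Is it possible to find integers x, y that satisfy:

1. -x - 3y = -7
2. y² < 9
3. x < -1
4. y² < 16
No

A contradictory subset is {-x - 3y = -7, y² < 9, x < -1}. No integer assignment can satisfy these jointly:

  - -x - 3y = -7: is a linear equation tying the variables together
  - y² < 9: restricts y to |y| ≤ 2
  - x < -1: bounds one variable relative to a constant

Range argument: with x ∈ [−∞, -2], y ∈ [-2, 2], the left side of the equation is at least -4, but the right side is -7 < -4. No integer solution exists.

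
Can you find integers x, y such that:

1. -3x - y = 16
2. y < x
Yes

Take x = -3, y = -7. Substituting into each constraint:
  (1) -3(-3) + 7 = 16 ✓
  (2) -7 < -3 ✓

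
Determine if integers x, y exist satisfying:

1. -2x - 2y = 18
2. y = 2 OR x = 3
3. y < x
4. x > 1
Yes

Take x = 3, y = -12. Substituting into each constraint:
  (1) -2(3) - 2(-12) = 18 ✓
  (2) x = 3, target 3 ✓ (second branch holds)
  (3) -12 < 3 ✓
  (4) 3 > 1 ✓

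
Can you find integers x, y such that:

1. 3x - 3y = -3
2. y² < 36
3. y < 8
Yes

Take x = -1, y = 0. Substituting into each constraint:
  (1) 3(-1) - 3(0) = -3 ✓
  (2) y² = (0)² = 0, and 0 < 36 ✓
  (3) 0 < 8 ✓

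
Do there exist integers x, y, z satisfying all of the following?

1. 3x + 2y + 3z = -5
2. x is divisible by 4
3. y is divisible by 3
No

A contradictory subset is {3x + 2y + 3z = -5, y is divisible by 3}. No integer assignment can satisfy these jointly:

  - 3x + 2y + 3z = -5: is a linear equation tying the variables together
  - y is divisible by 3: restricts y to multiples of 3

Modular obstruction: writing y = 3y', every remaining term of the linear equation is divisible by 3, so the left side is ≡ 0 (mod 3); but the right side -5 ≡ 1 (mod 3). No integers can satisfy it.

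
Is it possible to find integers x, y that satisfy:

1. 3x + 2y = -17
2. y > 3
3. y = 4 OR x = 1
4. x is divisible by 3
No

A contradictory subset is {3x + 2y = -17, y > 3, y = 4 OR x = 1}. No integer assignment can satisfy these jointly:

  - 3x + 2y = -17: is a linear equation tying the variables together
  - y > 3: bounds one variable relative to a constant
  - y = 4 OR x = 1: forces a choice: either y = 4 or x = 1

Split on the disjunction (y = 4 OR x = 1):
  • If y = 4: with y = 4, every remaining term of the linear equation is divisible by 3, so the left side is ≡ 0 (mod 3); but the right side -25 ≡ 2 (mod 3). No integers can satisfy it.
  • If x = 1: the equation forces y = -10, which contradicts the bound y ≥ 4.
Both branches are infeasible, so the system has no integer solution.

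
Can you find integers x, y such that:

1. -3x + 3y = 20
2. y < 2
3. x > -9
No

Even the single constraint (-3x + 3y = 20) is infeasible over the integers.

  - -3x + 3y = 20: every term on the left is divisible by 3, so the LHS ≡ 0 (mod 3), but the RHS 20 is not — no integer solution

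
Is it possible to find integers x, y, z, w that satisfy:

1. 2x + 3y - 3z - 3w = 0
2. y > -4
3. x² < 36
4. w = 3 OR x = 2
Yes

Take x = 0, y = 3, z = 0, w = 3. Substituting into each constraint:
  (1) 2(0) + 3(3) - 3(0) - 3(3) = 0 ✓
  (2) 3 > -4 ✓
  (3) x² = (0)² = 0, and 0 < 36 ✓
  (4) w = 3, target 3 ✓ (first branch holds)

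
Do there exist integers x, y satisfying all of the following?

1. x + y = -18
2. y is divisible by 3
Yes

Take x = -18, y = 0. Substituting into each constraint:
  (1) (-18) + 0 = -18 ✓
  (2) 0 = 3 × 0, remainder 0 ✓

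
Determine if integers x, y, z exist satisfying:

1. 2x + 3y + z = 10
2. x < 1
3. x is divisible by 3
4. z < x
Yes

Take x = 0, y = 4, z = -2. Substituting into each constraint:
  (1) 2(0) + 3(4) + (-2) = 10 ✓
  (2) 0 < 1 ✓
  (3) 0 = 3 × 0, remainder 0 ✓
  (4) -2 < 0 ✓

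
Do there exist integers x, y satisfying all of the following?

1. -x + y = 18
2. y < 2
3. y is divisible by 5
Yes

Take x = -18, y = 0. Substituting into each constraint:
  (1) 18 + 0 = 18 ✓
  (2) 0 < 2 ✓
  (3) 0 = 5 × 0, remainder 0 ✓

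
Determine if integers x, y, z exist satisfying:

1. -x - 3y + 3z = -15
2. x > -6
Yes

Take x = 0, y = 5, z = 0. Substituting into each constraint:
  (1) 0 - 3(5) + 3(0) = -15 ✓
  (2) 0 > -6 ✓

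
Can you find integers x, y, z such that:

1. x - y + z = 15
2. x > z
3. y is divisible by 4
Yes

Take x = 2, y = -12, z = 1. Substituting into each constraint:
  (1) 2 + 12 + 1 = 15 ✓
  (2) 2 > 1 ✓
  (3) -12 = 4 × -3, remainder 0 ✓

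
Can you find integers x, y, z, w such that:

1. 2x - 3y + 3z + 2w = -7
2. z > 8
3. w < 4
Yes

Take x = 1, y = 12, z = 9, w = 0. Substituting into each constraint:
  (1) 2(1) - 3(12) + 3(9) + 2(0) = -7 ✓
  (2) 9 > 8 ✓
  (3) 0 < 4 ✓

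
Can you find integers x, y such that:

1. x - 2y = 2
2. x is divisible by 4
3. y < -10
Yes

Take x = -20, y = -11. Substituting into each constraint:
  (1) (-20) - 2(-11) = 2 ✓
  (2) -20 = 4 × -5, remainder 0 ✓
  (3) -11 < -10 ✓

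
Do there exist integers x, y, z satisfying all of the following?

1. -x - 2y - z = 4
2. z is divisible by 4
Yes

Take x = 0, y = -2, z = 0. Substituting into each constraint:
  (1) 0 - 2(-2) + 0 = 4 ✓
  (2) 0 = 4 × 0, remainder 0 ✓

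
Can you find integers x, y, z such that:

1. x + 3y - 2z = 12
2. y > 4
Yes

Take x = -3, y = 5, z = 0. Substituting into each constraint:
  (1) (-3) + 3(5) - 2(0) = 12 ✓
  (2) 5 > 4 ✓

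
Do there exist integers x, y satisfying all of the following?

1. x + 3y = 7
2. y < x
Yes

Take x = 4, y = 1. Substituting into each constraint:
  (1) 4 + 3(1) = 7 ✓
  (2) 1 < 4 ✓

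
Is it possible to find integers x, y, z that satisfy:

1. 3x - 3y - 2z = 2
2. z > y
Yes

Take x = 3, y = 1, z = 2. Substituting into each constraint:
  (1) 3(3) - 3(1) - 2(2) = 2 ✓
  (2) 2 > 1 ✓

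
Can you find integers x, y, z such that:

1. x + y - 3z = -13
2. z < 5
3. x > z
Yes

Take x = 1, y = -14, z = 0. Substituting into each constraint:
  (1) 1 + (-14) - 3(0) = -13 ✓
  (2) 0 < 5 ✓
  (3) 1 > 0 ✓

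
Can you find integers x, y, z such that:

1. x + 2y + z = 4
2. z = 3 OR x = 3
Yes

Take x = 3, y = 1, z = -1. Substituting into each constraint:
  (1) 3 + 2(1) + (-1) = 4 ✓
  (2) x = 3, target 3 ✓ (second branch holds)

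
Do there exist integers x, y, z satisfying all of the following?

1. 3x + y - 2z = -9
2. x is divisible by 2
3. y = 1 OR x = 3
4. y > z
Yes

Take x = -4, y = 1, z = -1. Substituting into each constraint:
  (1) 3(-4) + 1 - 2(-1) = -9 ✓
  (2) -4 = 2 × -2, remainder 0 ✓
  (3) y = 1, target 1 ✓ (first branch holds)
  (4) 1 > -1 ✓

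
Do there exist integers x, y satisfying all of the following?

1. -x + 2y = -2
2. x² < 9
Yes

Take x = 2, y = 0. Substituting into each constraint:
  (1) (-2) + 2(0) = -2 ✓
  (2) x² = (2)² = 4, and 4 < 9 ✓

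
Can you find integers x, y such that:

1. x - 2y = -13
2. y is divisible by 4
Yes

Take x = -13, y = 0. Substituting into each constraint:
  (1) (-13) - 2(0) = -13 ✓
  (2) 0 = 4 × 0, remainder 0 ✓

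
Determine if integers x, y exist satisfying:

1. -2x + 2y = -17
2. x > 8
No

Even the single constraint (-2x + 2y = -17) is infeasible over the integers.

  - -2x + 2y = -17: every term on the left is divisible by 2, so the LHS ≡ 0 (mod 2), but the RHS -17 is not — no integer solution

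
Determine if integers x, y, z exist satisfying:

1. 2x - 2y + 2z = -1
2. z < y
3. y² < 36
No

Even the single constraint (2x - 2y + 2z = -1) is infeasible over the integers.

  - 2x - 2y + 2z = -1: every term on the left is divisible by 2, so the LHS ≡ 0 (mod 2), but the RHS -1 is not — no integer solution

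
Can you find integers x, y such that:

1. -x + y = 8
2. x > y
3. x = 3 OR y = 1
No

A contradictory subset is {-x + y = 8, x > y}. No integer assignment can satisfy these jointly:

  - -x + y = 8: is a linear equation tying the variables together
  - x > y: bounds one variable relative to another variable

From the equation, x − y = -8, i.e. x − y = -8; but x > y requires x − y ≥ 1. Contradiction.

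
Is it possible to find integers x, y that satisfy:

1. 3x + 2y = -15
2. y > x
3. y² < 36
Yes

Take x = -5, y = 0. Substituting into each constraint:
  (1) 3(-5) + 2(0) = -15 ✓
  (2) 0 > -5 ✓
  (3) y² = (0)² = 0, and 0 < 36 ✓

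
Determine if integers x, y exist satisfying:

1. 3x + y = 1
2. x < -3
Yes

Take x = -4, y = 13. Substituting into each constraint:
  (1) 3(-4) + 13 = 1 ✓
  (2) -4 < -3 ✓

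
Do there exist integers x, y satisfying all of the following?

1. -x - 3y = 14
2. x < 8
Yes

Take x = 1, y = -5. Substituting into each constraint:
  (1) (-1) - 3(-5) = 14 ✓
  (2) 1 < 8 ✓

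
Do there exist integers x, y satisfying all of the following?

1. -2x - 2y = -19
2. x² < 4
No

Even the single constraint (-2x - 2y = -19) is infeasible over the integers.

  - -2x - 2y = -19: every term on the left is divisible by 2, so the LHS ≡ 0 (mod 2), but the RHS -19 is not — no integer solution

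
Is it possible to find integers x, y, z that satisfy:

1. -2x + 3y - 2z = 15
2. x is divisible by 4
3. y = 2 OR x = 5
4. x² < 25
No

A contradictory subset is {-2x + 3y - 2z = 15, y = 2 OR x = 5, x² < 25}. No integer assignment can satisfy these jointly:

  - -2x + 3y - 2z = 15: is a linear equation tying the variables together
  - y = 2 OR x = 5: forces a choice: either y = 2 or x = 5
  - x² < 25: restricts x to |x| ≤ 4

Split on the disjunction (y = 2 OR x = 5):
  • If y = 2: with y = 2, every remaining term of the linear equation is divisible by 2, so the left side is ≡ 0 (mod 2); but the right side 9 ≡ 1 (mod 2). No integers can satisfy it.
  • If x = 5: this contradicts x² < 25, which requires |x| ≤ 4.
Both branches are infeasible, so the system has no integer solution.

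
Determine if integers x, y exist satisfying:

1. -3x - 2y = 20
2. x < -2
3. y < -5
No

The full constraint system is jointly infeasible over the integers. Each constraint and what it forces:

  - -3x - 2y = 20: is a linear equation tying the variables together
  - x < -2: bounds one variable relative to a constant
  - y < -5: bounds one variable relative to a constant

Range argument: with x ∈ [−∞, -3], y ∈ [−∞, -6], the left side of the equation is at least 21, but the right side is 20 < 21. No integer solution exists.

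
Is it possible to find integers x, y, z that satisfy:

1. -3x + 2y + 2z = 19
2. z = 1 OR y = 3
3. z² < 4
Yes

Take x = 1, y = 10, z = 1. Substituting into each constraint:
  (1) -3(1) + 2(10) + 2(1) = 19 ✓
  (2) z = 1, target 1 ✓ (first branch holds)
  (3) z² = (1)² = 1, and 1 < 4 ✓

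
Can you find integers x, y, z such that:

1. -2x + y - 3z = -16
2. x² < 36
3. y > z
Yes

Take x = 0, y = 11, z = 9. Substituting into each constraint:
  (1) -2(0) + 11 - 3(9) = -16 ✓
  (2) x² = (0)² = 0, and 0 < 36 ✓
  (3) 11 > 9 ✓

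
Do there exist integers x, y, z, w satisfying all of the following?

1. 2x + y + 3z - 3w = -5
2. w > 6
Yes

Take x = 0, y = 1, z = 5, w = 7. Substituting into each constraint:
  (1) 2(0) + 1 + 3(5) - 3(7) = -5 ✓
  (2) 7 > 6 ✓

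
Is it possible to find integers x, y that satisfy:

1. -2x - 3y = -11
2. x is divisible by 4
Yes

Take x = 4, y = 1. Substituting into each constraint:
  (1) -2(4) - 3(1) = -11 ✓
  (2) 4 = 4 × 1, remainder 0 ✓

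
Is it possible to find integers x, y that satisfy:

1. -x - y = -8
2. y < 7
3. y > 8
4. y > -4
No

A contradictory subset is {y < 7, y > 8}. No integer assignment can satisfy these jointly:

  - y < 7: bounds one variable relative to a constant
  - y > 8: bounds one variable relative to a constant

Direct contradiction: the bounds on y require y ≥ 9 and y ≤ 6 simultaneously, which is empty.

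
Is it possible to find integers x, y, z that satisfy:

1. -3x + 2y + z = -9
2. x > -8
Yes

Take x = 0, y = -5, z = 1. Substituting into each constraint:
  (1) -3(0) + 2(-5) + 1 = -9 ✓
  (2) 0 > -8 ✓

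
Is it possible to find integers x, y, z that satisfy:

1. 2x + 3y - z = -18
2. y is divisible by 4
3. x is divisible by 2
Yes

Take x = 0, y = 0, z = 18. Substituting into each constraint:
  (1) 2(0) + 3(0) + (-18) = -18 ✓
  (2) 0 = 4 × 0, remainder 0 ✓
  (3) 0 = 2 × 0, remainder 0 ✓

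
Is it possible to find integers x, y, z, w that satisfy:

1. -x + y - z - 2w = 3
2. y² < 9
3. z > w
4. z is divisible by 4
Yes

Take x = -1, y = 0, z = 0, w = -1. Substituting into each constraint:
  (1) 1 + 0 + 0 - 2(-1) = 3 ✓
  (2) y² = (0)² = 0, and 0 < 9 ✓
  (3) 0 > -1 ✓
  (4) 0 = 4 × 0, remainder 0 ✓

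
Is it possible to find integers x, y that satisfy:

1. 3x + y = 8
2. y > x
Yes

Take x = 1, y = 5. Substituting into each constraint:
  (1) 3(1) + 5 = 8 ✓
  (2) 5 > 1 ✓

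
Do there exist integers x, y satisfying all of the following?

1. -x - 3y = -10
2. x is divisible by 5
Yes

Take x = -5, y = 5. Substituting into each constraint:
  (1) 5 - 3(5) = -10 ✓
  (2) -5 = 5 × -1, remainder 0 ✓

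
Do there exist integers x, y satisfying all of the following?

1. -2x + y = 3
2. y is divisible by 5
Yes

Take x = 1, y = 5. Substituting into each constraint:
  (1) -2(1) + 5 = 3 ✓
  (2) 5 = 5 × 1, remainder 0 ✓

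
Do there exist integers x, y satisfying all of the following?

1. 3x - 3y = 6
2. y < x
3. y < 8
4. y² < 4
Yes

Take x = 2, y = 0. Substituting into each constraint:
  (1) 3(2) - 3(0) = 6 ✓
  (2) 0 < 2 ✓
  (3) 0 < 8 ✓
  (4) y² = (0)² = 0, and 0 < 4 ✓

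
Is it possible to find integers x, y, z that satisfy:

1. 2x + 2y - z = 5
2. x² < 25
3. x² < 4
Yes

Take x = 0, y = 3, z = 1. Substituting into each constraint:
  (1) 2(0) + 2(3) + (-1) = 5 ✓
  (2) x² = (0)² = 0, and 0 < 25 ✓
  (3) x² = (0)² = 0, and 0 < 4 ✓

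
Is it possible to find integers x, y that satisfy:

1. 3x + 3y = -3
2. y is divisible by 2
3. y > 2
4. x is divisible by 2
No

A contradictory subset is {3x + 3y = -3, y is divisible by 2, x is divisible by 2}. No integer assignment can satisfy these jointly:

  - 3x + 3y = -3: is a linear equation tying the variables together
  - y is divisible by 2: restricts y to multiples of 2
  - x is divisible by 2: restricts x to multiples of 2

Modular obstruction: writing x = 2x' and writing y = 2y', every remaining term of the linear equation is divisible by 6, so the left side is ≡ 0 (mod 6); but the right side -3 ≡ 3 (mod 6). No integers can satisfy it.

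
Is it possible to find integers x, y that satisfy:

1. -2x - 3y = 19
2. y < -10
Yes

Take x = 7, y = -11. Substituting into each constraint:
  (1) -2(7) - 3(-11) = 19 ✓
  (2) -11 < -10 ✓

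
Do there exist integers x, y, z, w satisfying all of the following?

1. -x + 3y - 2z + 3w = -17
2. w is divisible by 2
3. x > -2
Yes

Take x = 1, y = 0, z = 8, w = 0. Substituting into each constraint:
  (1) (-1) + 3(0) - 2(8) + 3(0) = -17 ✓
  (2) 0 = 2 × 0, remainder 0 ✓
  (3) 1 > -2 ✓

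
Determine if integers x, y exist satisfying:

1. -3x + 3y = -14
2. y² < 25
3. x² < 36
No

Even the single constraint (-3x + 3y = -14) is infeasible over the integers.

  - -3x + 3y = -14: every term on the left is divisible by 3, so the LHS ≡ 0 (mod 3), but the RHS -14 is not — no integer solution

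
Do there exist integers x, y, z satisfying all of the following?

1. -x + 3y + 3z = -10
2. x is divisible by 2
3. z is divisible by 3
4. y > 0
Yes

Take x = 4, y = 1, z = -3. Substituting into each constraint:
  (1) (-4) + 3(1) + 3(-3) = -10 ✓
  (2) 4 = 2 × 2, remainder 0 ✓
  (3) -3 = 3 × -1, remainder 0 ✓
  (4) 1 > 0 ✓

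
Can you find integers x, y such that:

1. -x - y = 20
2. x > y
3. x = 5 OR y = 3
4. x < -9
No

A contradictory subset is {-x - y = 20, x > y, x < -9}. No integer assignment can satisfy these jointly:

  - -x - y = 20: is a linear equation tying the variables together
  - x > y: bounds one variable relative to another variable
  - x < -9: bounds one variable relative to a constant

Propagating the comparison: y < x and x ≤ -10 give y ≤ -11. Range argument: with x ∈ [−∞, -10], y ∈ [−∞, -11], the left side of the equation is at least 21, but the right side is 20 < 21. No integer solution exists.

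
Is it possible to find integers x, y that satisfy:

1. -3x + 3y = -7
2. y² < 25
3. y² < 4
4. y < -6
No

Even the single constraint (-3x + 3y = -7) is infeasible over the integers.

  - -3x + 3y = -7: every term on the left is divisible by 3, so the LHS ≡ 0 (mod 3), but the RHS -7 is not — no integer solution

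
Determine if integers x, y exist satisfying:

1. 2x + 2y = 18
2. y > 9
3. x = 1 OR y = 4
No

The full constraint system is jointly infeasible over the integers. Each constraint and what it forces:

  - 2x + 2y = 18: is a linear equation tying the variables together
  - y > 9: bounds one variable relative to a constant
  - x = 1 OR y = 4: forces a choice: either x = 1 or y = 4

Split on the disjunction (x = 1 OR y = 4):
  • If x = 1: the equation forces y = 8, which contradicts the bound y ≥ 10.
  • If y = 4: this contradicts the bound y ≥ 10.
Both branches are infeasible, so the system has no integer solution.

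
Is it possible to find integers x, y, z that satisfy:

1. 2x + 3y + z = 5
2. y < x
Yes

Take x = 0, y = -1, z = 8. Substituting into each constraint:
  (1) 2(0) + 3(-1) + 8 = 5 ✓
  (2) -1 < 0 ✓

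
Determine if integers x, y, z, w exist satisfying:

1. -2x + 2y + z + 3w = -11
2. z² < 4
Yes

Take x = 7, y = 0, z = 0, w = 1. Substituting into each constraint:
  (1) -2(7) + 2(0) + 0 + 3(1) = -11 ✓
  (2) z² = (0)² = 0, and 0 < 4 ✓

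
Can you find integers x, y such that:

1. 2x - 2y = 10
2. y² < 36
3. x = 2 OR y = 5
Yes

Take x = 2, y = -3. Substituting into each constraint:
  (1) 2(2) - 2(-3) = 10 ✓
  (2) y² = (-3)² = 9, and 9 < 36 ✓
  (3) x = 2, target 2 ✓ (first branch holds)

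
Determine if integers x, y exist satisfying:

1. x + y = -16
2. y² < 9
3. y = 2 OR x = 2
Yes

Take x = -18, y = 2. Substituting into each constraint:
  (1) (-18) + 2 = -16 ✓
  (2) y² = (2)² = 4, and 4 < 9 ✓
  (3) y = 2, target 2 ✓ (first branch holds)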